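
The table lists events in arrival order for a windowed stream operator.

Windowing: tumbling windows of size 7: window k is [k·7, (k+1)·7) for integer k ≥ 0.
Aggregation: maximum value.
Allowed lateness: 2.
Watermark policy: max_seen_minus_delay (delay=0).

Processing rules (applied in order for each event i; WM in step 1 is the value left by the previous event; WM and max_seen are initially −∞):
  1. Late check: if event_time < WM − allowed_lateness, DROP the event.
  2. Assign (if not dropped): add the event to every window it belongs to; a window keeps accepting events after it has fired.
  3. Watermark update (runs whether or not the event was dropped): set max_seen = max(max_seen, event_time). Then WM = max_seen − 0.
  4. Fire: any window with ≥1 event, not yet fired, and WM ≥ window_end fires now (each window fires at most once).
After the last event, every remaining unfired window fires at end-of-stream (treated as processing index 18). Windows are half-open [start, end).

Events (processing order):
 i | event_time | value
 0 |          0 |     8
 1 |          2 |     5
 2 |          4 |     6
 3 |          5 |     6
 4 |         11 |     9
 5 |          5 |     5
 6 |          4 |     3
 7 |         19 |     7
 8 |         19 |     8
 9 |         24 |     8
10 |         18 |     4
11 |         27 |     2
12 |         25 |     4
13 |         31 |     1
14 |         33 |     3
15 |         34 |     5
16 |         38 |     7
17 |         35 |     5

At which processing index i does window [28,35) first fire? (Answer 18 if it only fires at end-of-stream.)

i=0 t=0 v=8: → [0,7); WM=0
i=1 t=2 v=5: → [0,7); WM=2
i=2 t=4 v=6: → [0,7); WM=4
i=3 t=5 v=6: → [0,7); WM=5
i=4 t=11 v=9: → [7,14); WM=11; [0,7) fires=8
i=5 t=5 v=5: DROP (t<11-2); WM=11
i=6 t=4 v=3: DROP (t<11-2); WM=11
i=7 t=19 v=7: → [14,21); WM=19; [7,14) fires=9
i=8 t=19 v=8: → [14,21); WM=19
i=9 t=24 v=8: → [21,28); WM=24; [14,21) fires=8
i=10 t=18 v=4: DROP (t<24-2); WM=24
i=11 t=27 v=2: → [21,28); WM=27
i=12 t=25 v=4: → [21,28); WM=27
i=13 t=31 v=1: → [28,35); WM=31; [21,28) fires=8
i=14 t=33 v=3: → [28,35); WM=33
i=15 t=34 v=5: → [28,35); WM=34
i=16 t=38 v=7: → [35,42); WM=38; [28,35) fires=5
i=17 t=35 v=5: DROP (t<38-2); WM=38

16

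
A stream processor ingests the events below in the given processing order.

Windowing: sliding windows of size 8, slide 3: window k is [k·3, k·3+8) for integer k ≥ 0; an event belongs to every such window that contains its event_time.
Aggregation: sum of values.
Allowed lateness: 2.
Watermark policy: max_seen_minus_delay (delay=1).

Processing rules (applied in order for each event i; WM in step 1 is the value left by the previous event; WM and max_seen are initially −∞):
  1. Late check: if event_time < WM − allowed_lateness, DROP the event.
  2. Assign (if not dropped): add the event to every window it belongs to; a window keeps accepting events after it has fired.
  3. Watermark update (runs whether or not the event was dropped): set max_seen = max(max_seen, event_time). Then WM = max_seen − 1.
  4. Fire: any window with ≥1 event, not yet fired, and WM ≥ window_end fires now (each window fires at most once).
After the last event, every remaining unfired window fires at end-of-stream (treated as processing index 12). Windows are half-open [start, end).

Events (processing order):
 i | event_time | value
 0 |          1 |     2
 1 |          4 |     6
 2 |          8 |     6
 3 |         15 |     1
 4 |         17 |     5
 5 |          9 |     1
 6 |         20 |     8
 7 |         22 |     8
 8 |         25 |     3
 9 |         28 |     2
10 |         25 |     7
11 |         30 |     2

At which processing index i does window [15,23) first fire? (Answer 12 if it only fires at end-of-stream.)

8

i=0 t=1 v=2: → [0,8); WM=0
i=1 t=4 v=6: → [3,11),[0,8); WM=3
i=2 t=8 v=6: → [6,14),[3,11); WM=7
i=3 t=15 v=1: → [15,23),[12,20),[9,17); WM=14; [0,8) fires=8 [3,11) fires=12 [6,14) fires=6
i=4 t=17 v=5: → [15,23),[12,20); WM=16
i=5 t=9 v=1: DROP (t<16-2); WM=16
i=6 t=20 v=8: → [18,26),[15,23); WM=19; [9,17) fires=1
i=7 t=22 v=8: → [21,29),[18,26),[15,23); WM=21; [12,20) fires=6
i=8 t=25 v=3: → [24,32),[21,29),[18,26); WM=24; [15,23) fires=22
i=9 t=28 v=2: → [27,35),[24,32),[21,29); WM=27; [18,26) fires=19
i=10 t=25 v=7: → [24,32),[21,29),[18,26); WM=27
i=11 t=30 v=2: → [30,38),[27,35),[24,32); WM=29; [21,29) fires=20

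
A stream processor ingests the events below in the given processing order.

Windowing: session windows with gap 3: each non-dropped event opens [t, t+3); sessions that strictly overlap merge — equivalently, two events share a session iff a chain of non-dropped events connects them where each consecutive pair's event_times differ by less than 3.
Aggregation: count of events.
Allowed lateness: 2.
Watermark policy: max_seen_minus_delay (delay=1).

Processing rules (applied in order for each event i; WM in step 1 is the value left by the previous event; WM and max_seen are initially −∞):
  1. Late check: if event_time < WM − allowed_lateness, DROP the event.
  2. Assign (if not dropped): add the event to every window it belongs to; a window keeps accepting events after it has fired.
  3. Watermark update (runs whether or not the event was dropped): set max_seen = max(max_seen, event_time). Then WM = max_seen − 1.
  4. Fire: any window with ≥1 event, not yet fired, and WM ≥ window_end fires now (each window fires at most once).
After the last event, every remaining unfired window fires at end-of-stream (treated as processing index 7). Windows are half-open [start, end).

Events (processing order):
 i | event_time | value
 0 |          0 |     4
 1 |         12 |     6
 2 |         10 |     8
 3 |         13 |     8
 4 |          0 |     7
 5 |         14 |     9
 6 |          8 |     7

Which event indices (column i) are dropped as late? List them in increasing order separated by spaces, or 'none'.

i=0 t=0 v=4: → [0,3); WM=-1
i=1 t=12 v=6: → [12,15); WM=11
i=2 t=10 v=8: → [10,15); WM=11
i=3 t=13 v=8: → [10,16); WM=12
i=4 t=0 v=7: DROP (t<12-2); WM=12
i=5 t=14 v=9: → [10,17); WM=13
i=6 t=8 v=7: DROP (t<13-2); WM=13

4 6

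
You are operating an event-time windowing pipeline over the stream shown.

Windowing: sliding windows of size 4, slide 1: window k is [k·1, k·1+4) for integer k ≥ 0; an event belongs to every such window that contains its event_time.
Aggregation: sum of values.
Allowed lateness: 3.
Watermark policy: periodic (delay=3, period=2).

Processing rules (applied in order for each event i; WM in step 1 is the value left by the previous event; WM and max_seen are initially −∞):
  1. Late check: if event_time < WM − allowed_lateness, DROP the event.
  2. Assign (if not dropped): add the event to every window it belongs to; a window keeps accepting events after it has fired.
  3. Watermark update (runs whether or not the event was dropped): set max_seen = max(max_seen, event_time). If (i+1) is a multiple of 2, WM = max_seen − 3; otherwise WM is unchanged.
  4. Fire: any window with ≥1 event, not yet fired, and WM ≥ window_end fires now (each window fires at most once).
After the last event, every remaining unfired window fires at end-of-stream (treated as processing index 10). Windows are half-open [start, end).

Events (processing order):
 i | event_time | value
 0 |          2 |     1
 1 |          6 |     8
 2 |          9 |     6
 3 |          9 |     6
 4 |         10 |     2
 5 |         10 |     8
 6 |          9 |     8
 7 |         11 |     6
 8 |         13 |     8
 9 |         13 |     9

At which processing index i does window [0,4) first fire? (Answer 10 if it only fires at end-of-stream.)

i=0 t=2 v=1: → [2,6),[1,5),[0,4); WM=−∞
i=1 t=6 v=8: → [6,10),[5,9),[4,8),[3,7); WM=3
i=2 t=9 v=6: → [9,13),[8,12),[7,11),[6,10); WM=3
i=3 t=9 v=6: → [9,13),[8,12),[7,11),[6,10); WM=6; [0,4) fires=1 [1,5) fires=1 [2,6) fires=1
i=4 t=10 v=2: → [10,14),[9,13),[8,12),[7,11); WM=6
i=5 t=10 v=8: → [10,14),[9,13),[8,12),[7,11); WM=7; [3,7) fires=8
i=6 t=9 v=8: → [9,13),[8,12),[7,11),[6,10); WM=7
i=7 t=11 v=6: → [11,15),[10,14),[9,13),[8,12); WM=8; [4,8) fires=8
i=8 t=13 v=8: → [13,17),[12,16),[11,15),[10,14); WM=8
i=9 t=13 v=9: → [13,17),[12,16),[11,15),[10,14); WM=10; [5,9) fires=8 [6,10) fires=28

3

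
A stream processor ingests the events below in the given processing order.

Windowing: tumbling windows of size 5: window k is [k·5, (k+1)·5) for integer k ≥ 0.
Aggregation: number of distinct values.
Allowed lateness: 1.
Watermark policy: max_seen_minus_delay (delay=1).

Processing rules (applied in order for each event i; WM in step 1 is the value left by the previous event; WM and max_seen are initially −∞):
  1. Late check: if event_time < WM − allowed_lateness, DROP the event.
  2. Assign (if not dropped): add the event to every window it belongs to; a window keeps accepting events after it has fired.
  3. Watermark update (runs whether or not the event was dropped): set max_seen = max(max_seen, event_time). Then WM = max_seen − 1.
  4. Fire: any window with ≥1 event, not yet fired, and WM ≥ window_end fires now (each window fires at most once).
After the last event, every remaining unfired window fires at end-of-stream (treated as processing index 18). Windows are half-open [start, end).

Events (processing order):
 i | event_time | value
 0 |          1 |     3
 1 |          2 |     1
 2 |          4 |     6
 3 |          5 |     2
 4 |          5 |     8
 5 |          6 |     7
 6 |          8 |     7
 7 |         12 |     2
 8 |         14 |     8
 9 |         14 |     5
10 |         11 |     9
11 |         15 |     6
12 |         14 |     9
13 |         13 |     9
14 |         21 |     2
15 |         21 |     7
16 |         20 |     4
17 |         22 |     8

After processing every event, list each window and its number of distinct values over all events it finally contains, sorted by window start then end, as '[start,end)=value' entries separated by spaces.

i=0 t=1 v=3: → [0,5); WM=0
i=1 t=2 v=1: → [0,5); WM=1
i=2 t=4 v=6: → [0,5); WM=3
i=3 t=5 v=2: → [5,10); WM=4
i=4 t=5 v=8: → [5,10); WM=4
i=5 t=6 v=7: → [5,10); WM=5; [0,5) fires=3
i=6 t=8 v=7: → [5,10); WM=7
i=7 t=12 v=2: → [10,15); WM=11; [5,10) fires=3
i=8 t=14 v=8: → [10,15); WM=13
i=9 t=14 v=5: → [10,15); WM=13
i=10 t=11 v=9: DROP (t<13-1); WM=13
i=11 t=15 v=6: → [15,20); WM=14
i=12 t=14 v=9: → [10,15); WM=14
i=13 t=13 v=9: → [10,15); WM=14
i=14 t=21 v=2: → [20,25); WM=20; [10,15) fires=4 [15,20) fires=1
i=15 t=21 v=7: → [20,25); WM=20
i=16 t=20 v=4: → [20,25); WM=20
i=17 t=22 v=8: → [20,25); WM=21

[0,5)=3 [5,10)=3 [10,15)=4 [15,20)=1 [20,25)=4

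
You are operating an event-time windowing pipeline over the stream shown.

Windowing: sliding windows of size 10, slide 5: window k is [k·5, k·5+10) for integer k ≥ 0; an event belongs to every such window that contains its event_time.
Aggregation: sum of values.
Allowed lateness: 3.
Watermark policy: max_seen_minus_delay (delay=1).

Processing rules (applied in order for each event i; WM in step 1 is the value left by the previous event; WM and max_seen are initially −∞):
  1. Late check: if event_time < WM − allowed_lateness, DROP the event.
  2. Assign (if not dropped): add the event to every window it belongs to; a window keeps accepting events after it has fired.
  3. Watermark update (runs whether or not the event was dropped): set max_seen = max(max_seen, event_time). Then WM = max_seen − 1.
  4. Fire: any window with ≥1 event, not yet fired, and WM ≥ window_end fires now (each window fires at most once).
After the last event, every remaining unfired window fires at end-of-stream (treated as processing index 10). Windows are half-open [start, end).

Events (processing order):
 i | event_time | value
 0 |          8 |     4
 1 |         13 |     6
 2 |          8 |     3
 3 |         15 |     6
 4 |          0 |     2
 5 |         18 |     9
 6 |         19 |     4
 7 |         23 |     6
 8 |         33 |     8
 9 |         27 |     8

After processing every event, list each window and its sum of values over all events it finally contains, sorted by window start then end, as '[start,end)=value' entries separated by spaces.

[0,10)=4 [5,15)=10 [10,20)=25 [15,25)=25 [20,30)=6 [25,35)=8 [30,40)=8

i=0 t=8 v=4: → [5,15),[0,10); WM=7
i=1 t=13 v=6: → [10,20),[5,15); WM=12; [0,10) fires=4
i=2 t=8 v=3: DROP (t<12-3); WM=12
i=3 t=15 v=6: → [15,25),[10,20); WM=14
i=4 t=0 v=2: DROP (t<14-3); WM=14
i=5 t=18 v=9: → [15,25),[10,20); WM=17; [5,15) fires=10
i=6 t=19 v=4: → [15,25),[10,20); WM=18
i=7 t=23 v=6: → [20,30),[15,25); WM=22; [10,20) fires=25
i=8 t=33 v=8: → [30,40),[25,35); WM=32; [15,25) fires=25 [20,30) fires=6
i=9 t=27 v=8: DROP (t<32-3); WM=32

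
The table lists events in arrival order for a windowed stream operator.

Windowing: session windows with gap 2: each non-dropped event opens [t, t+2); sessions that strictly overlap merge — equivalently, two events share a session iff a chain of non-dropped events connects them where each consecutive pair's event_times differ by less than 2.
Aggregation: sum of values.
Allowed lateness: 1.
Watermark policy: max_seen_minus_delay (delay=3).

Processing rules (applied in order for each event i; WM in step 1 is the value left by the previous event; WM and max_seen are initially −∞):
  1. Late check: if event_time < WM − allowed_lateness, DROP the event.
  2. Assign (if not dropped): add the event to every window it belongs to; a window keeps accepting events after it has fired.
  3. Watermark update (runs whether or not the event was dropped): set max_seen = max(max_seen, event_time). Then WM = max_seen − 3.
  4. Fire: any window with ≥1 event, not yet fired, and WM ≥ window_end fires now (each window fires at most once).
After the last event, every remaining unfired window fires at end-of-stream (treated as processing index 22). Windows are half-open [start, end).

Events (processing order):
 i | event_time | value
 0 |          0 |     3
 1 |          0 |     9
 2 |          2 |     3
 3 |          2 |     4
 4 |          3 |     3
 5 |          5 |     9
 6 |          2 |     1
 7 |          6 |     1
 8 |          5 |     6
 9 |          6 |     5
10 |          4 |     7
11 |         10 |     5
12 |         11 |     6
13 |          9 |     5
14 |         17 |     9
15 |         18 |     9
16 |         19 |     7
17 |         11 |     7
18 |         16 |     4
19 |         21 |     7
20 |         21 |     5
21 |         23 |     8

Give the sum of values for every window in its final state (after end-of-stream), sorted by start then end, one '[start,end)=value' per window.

i=0 t=0 v=3: → [0,2); WM=-3
i=1 t=0 v=9: → [0,2); WM=-3
i=2 t=2 v=3: → [2,4); WM=-1
i=3 t=2 v=4: → [2,4); WM=-1
i=4 t=3 v=3: → [2,5); WM=0
i=5 t=5 v=9: → [5,7); WM=2
i=6 t=2 v=1: → [2,5); WM=2
i=7 t=6 v=1: → [5,8); WM=3
i=8 t=5 v=6: → [5,8); WM=3
i=9 t=6 v=5: → [5,8); WM=3
i=10 t=4 v=7: → [2,8); WM=3
i=11 t=10 v=5: → [10,12); WM=7
i=12 t=11 v=6: → [10,13); WM=8
i=13 t=9 v=5: → [9,13); WM=8
i=14 t=17 v=9: → [17,19); WM=14
i=15 t=18 v=9: → [17,20); WM=15
i=16 t=19 v=7: → [17,21); WM=16
i=17 t=11 v=7: DROP (t<16-1); WM=16
i=18 t=16 v=4: → [16,21); WM=16
i=19 t=21 v=7: → [21,23); WM=18
i=20 t=21 v=5: → [21,23); WM=18
i=21 t=23 v=8: → [23,25); WM=20

[0,2)=12 [2,8)=39 [9,13)=16 [16,21)=29 [21,23)=12 [23,25)=8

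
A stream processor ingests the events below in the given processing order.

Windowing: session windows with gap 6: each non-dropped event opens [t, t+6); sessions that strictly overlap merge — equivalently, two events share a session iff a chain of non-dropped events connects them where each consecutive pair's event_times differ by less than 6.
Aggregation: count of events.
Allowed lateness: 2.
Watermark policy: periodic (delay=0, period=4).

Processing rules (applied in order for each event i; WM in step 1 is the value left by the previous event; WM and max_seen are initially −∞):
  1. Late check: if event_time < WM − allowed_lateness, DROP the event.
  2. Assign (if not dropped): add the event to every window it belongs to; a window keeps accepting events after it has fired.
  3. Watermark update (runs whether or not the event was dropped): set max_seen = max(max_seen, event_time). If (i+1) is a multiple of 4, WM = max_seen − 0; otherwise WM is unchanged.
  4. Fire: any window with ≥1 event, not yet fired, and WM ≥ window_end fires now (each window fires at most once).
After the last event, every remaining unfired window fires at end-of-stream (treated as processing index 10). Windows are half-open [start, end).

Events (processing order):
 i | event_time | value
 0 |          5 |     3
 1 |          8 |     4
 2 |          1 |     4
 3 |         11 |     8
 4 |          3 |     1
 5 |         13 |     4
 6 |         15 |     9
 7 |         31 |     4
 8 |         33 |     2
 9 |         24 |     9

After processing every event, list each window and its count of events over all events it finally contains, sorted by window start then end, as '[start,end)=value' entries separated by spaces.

i=0 t=5 v=3: → [5,11); WM=−∞
i=1 t=8 v=4: → [5,14); WM=−∞
i=2 t=1 v=4: → [1,14); WM=−∞
i=3 t=11 v=8: → [1,17); WM=11
i=4 t=3 v=1: DROP (t<11-2); WM=11
i=5 t=13 v=4: → [1,19); WM=11
i=6 t=15 v=9: → [1,21); WM=11
i=7 t=31 v=4: → [31,37); WM=31
i=8 t=33 v=2: → [31,39); WM=31
i=9 t=24 v=9: DROP (t<31-2); WM=31

[1,21)=6 [31,39)=2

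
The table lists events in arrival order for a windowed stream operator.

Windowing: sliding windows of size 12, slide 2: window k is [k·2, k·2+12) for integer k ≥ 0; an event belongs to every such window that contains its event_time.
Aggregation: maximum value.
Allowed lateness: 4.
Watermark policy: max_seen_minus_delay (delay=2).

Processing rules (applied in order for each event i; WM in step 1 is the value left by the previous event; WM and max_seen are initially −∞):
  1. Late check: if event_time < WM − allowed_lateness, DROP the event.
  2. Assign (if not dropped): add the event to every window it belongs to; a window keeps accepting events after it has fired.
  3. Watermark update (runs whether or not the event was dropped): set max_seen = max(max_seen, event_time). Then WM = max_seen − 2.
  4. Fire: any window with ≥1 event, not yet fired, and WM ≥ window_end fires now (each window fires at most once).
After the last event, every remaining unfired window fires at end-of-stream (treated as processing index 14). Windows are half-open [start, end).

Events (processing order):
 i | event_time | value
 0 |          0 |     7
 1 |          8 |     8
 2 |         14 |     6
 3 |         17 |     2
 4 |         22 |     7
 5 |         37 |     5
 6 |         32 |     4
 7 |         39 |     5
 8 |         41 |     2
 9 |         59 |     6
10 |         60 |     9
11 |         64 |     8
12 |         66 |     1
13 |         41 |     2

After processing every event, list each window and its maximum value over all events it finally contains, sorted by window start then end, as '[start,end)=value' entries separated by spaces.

[0,12)=8 [2,14)=8 [4,16)=8 [6,18)=8 [8,20)=8 [10,22)=6 [12,24)=7 [14,26)=7 [16,28)=7 [18,30)=7 [20,32)=7 [22,34)=7 [24,36)=4 [26,38)=5 [28,40)=5 [30,42)=5 [32,44)=5 [34,46)=5 [36,48)=5 [38,50)=5 [40,52)=2 [48,60)=6 [50,62)=9 [52,64)=9 [54,66)=9 [56,68)=9 [58,70)=9 [60,72)=9 [62,74)=8 [64,76)=8 [66,78)=1

i=0 t=0 v=7: → [0,12); WM=-2
i=1 t=8 v=8: → [8,20),[6,18),[4,16),[2,14),[0,12); WM=6
i=2 t=14 v=6: → [14,26),[12,24),[10,22),[8,20),[6,18),[4,16); WM=12; [0,12) fires=8
i=3 t=17 v=2: → [16,28),[14,26),[12,24),[10,22),[8,20),[6,18); WM=15; [2,14) fires=8
i=4 t=22 v=7: → [22,34),[20,32),[18,30),[16,28),[14,26),[12,24); WM=20; [4,16) fires=8 [6,18) fires=8 [8,20) fires=8
i=5 t=37 v=5: → [36,48),[34,46),[32,44),[30,42),[28,40),[26,38); WM=35; [10,22) fires=6 [12,24) fires=7 [14,26) fires=7 [16,28) fires=7 [18,30) fires=7 [20,32) fires=7 [22,34) fires=7
i=6 t=32 v=4: → [32,44),[30,42),[28,40),[26,38),[24,36),[22,34); WM=35
i=7 t=39 v=5: → [38,50),[36,48),[34,46),[32,44),[30,42),[28,40); WM=37; [24,36) fires=4
i=8 t=41 v=2: → [40,52),[38,50),[36,48),[34,46),[32,44),[30,42); WM=39; [26,38) fires=5
i=9 t=59 v=6: → [58,70),[56,68),[54,66),[52,64),[50,62),[48,60); WM=57; [28,40) fires=5 [30,42) fires=5 [32,44) fires=5 [34,46) fires=5 [36,48) fires=5 [38,50) fires=5 [40,52) fires=2
i=10 t=60 v=9: → [60,72),[58,70),[56,68),[54,66),[52,64),[50,62); WM=58
i=11 t=64 v=8: → [64,76),[62,74),[60,72),[58,70),[56,68),[54,66); WM=62; [48,60) fires=6 [50,62) fires=9
i=12 t=66 v=1: → [66,78),[64,76),[62,74),[60,72),[58,70),[56,68); WM=64; [52,64) fires=9
i=13 t=41 v=2: DROP (t<64-4); WM=64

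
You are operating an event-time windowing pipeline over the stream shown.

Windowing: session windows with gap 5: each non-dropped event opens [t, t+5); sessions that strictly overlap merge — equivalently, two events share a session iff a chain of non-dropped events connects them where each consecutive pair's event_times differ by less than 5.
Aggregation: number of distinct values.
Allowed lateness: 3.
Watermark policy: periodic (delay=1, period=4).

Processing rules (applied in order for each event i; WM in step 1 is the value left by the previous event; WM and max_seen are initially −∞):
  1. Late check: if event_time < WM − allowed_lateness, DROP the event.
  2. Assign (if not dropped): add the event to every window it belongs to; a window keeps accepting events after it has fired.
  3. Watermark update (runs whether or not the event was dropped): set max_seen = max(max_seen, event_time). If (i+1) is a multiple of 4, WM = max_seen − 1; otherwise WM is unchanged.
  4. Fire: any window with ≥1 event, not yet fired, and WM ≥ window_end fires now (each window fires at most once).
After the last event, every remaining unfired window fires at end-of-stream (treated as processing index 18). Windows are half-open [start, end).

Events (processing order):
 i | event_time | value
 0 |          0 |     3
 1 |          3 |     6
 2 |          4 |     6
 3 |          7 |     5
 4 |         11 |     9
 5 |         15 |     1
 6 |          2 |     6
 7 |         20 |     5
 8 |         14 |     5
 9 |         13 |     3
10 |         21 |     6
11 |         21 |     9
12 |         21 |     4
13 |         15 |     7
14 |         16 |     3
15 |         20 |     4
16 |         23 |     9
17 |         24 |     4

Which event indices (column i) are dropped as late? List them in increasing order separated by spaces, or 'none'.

i=0 t=0 v=3: → [0,5); WM=−∞
i=1 t=3 v=6: → [0,8); WM=−∞
i=2 t=4 v=6: → [0,9); WM=−∞
i=3 t=7 v=5: → [0,12); WM=6
i=4 t=11 v=9: → [0,16); WM=6
i=5 t=15 v=1: → [0,20); WM=6
i=6 t=2 v=6: DROP (t<6-3); WM=6
i=7 t=20 v=5: → [20,25); WM=19
i=8 t=14 v=5: DROP (t<19-3); WM=19
i=9 t=13 v=3: DROP (t<19-3); WM=19
i=10 t=21 v=6: → [20,26); WM=19
i=11 t=21 v=9: → [20,26); WM=20
i=12 t=21 v=4: → [20,26); WM=20
i=13 t=15 v=7: DROP (t<20-3); WM=20
i=14 t=16 v=3: DROP (t<20-3); WM=20
i=15 t=20 v=4: → [20,26); WM=20
i=16 t=23 v=9: → [20,28); WM=20
i=17 t=24 v=4: → [20,29); WM=20

6 8 9 13 14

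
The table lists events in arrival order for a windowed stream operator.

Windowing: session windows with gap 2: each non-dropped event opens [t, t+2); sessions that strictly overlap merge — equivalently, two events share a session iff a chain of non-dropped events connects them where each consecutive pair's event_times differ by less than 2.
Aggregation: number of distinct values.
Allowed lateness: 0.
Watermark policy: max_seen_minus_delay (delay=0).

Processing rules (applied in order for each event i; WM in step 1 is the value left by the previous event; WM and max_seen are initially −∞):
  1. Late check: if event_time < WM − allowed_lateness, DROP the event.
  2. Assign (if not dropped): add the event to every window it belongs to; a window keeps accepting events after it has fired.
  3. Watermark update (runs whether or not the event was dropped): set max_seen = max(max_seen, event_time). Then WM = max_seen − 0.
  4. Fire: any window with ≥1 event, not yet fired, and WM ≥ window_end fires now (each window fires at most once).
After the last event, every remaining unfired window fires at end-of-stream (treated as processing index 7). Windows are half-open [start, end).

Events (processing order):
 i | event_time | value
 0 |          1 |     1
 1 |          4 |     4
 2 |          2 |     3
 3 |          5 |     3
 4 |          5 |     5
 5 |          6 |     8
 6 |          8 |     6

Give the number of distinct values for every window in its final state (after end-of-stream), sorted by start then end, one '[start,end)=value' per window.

[1,3)=1 [4,8)=4 [8,10)=1

i=0 t=1 v=1: → [1,3); WM=1
i=1 t=4 v=4: → [4,6); WM=4
i=2 t=2 v=3: DROP (t<4-0); WM=4
i=3 t=5 v=3: → [4,7); WM=5
i=4 t=5 v=5: → [4,7); WM=5
i=5 t=6 v=8: → [4,8); WM=6
i=6 t=8 v=6: → [8,10); WM=8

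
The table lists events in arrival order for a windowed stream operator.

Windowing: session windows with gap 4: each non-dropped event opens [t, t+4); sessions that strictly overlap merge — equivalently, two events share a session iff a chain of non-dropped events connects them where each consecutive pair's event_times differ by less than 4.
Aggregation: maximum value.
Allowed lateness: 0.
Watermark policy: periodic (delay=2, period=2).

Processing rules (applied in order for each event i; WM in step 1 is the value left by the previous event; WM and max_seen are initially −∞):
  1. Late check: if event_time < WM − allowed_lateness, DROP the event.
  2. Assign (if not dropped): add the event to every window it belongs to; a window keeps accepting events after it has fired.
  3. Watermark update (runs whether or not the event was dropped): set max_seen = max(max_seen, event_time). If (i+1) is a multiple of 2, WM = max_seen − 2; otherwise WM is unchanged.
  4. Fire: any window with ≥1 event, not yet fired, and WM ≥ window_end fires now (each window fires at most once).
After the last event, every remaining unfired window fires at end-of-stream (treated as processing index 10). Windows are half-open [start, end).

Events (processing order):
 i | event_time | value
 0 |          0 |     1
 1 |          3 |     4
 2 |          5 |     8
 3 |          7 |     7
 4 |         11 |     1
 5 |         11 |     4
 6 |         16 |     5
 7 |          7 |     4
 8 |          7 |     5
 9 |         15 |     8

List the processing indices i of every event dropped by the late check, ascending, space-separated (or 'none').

7 8

i=0 t=0 v=1: → [0,4); WM=−∞
i=1 t=3 v=4: → [0,7); WM=1
i=2 t=5 v=8: → [0,9); WM=1
i=3 t=7 v=7: → [0,11); WM=5
i=4 t=11 v=1: → [11,15); WM=5
i=5 t=11 v=4: → [11,15); WM=9
i=6 t=16 v=5: → [16,20); WM=9
i=7 t=7 v=4: DROP (t<9-0); WM=14
i=8 t=7 v=5: DROP (t<14-0); WM=14
i=9 t=15 v=8: → [15,20); WM=14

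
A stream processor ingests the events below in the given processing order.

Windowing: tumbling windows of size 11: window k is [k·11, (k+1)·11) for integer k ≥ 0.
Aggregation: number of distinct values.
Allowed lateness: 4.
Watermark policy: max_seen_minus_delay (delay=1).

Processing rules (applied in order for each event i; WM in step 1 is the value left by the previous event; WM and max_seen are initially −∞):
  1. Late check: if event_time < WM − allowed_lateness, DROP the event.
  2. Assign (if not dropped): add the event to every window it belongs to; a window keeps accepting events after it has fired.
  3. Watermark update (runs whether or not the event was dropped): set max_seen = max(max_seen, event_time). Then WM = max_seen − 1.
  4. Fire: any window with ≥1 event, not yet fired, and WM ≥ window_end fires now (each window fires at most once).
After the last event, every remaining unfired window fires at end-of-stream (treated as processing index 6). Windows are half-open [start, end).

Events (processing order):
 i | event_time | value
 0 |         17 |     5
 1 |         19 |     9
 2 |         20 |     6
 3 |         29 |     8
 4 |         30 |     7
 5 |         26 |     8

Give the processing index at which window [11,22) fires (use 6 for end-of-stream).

3

i=0 t=17 v=5: → [11,22); WM=16
i=1 t=19 v=9: → [11,22); WM=18
i=2 t=20 v=6: → [11,22); WM=19
i=3 t=29 v=8: → [22,33); WM=28; [11,22) fires=3
i=4 t=30 v=7: → [22,33); WM=29
i=5 t=26 v=8: → [22,33); WM=29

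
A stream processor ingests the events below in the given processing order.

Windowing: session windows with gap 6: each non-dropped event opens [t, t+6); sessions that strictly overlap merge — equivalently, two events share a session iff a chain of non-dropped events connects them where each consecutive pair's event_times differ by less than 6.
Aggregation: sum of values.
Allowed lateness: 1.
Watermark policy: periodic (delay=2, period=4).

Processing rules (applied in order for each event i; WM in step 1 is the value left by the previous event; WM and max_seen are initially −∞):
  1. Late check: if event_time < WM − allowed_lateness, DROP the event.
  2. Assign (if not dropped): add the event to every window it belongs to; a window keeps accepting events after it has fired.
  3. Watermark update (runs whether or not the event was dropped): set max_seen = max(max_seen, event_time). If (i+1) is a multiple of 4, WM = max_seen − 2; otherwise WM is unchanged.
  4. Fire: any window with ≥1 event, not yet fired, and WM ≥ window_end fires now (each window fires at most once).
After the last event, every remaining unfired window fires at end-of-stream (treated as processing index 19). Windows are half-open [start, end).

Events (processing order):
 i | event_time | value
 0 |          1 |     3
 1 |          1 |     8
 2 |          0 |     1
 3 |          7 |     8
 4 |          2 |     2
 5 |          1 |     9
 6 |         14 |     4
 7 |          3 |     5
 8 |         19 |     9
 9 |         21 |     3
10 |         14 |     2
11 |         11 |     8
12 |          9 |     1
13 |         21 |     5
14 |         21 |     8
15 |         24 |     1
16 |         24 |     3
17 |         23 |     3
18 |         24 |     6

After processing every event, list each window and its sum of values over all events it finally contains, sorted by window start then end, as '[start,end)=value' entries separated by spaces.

i=0 t=1 v=3: → [1,7); WM=−∞
i=1 t=1 v=8: → [1,7); WM=−∞
i=2 t=0 v=1: → [0,7); WM=−∞
i=3 t=7 v=8: → [7,13); WM=5
i=4 t=2 v=2: DROP (t<5-1); WM=5
i=5 t=1 v=9: DROP (t<5-1); WM=5
i=6 t=14 v=4: → [14,20); WM=5
i=7 t=3 v=5: DROP (t<5-1); WM=12
i=8 t=19 v=9: → [14,25); WM=12
i=9 t=21 v=3: → [14,27); WM=12
i=10 t=14 v=2: → [14,27); WM=12
i=11 t=11 v=8: → [7,27); WM=19
i=12 t=9 v=1: DROP (t<19-1); WM=19
i=13 t=21 v=5: → [7,27); WM=19
i=14 t=21 v=8: → [7,27); WM=19
i=15 t=24 v=1: → [7,30); WM=22
i=16 t=24 v=3: → [7,30); WM=22
i=17 t=23 v=3: → [7,30); WM=22
i=18 t=24 v=6: → [7,30); WM=22

[0,7)=12 [7,30)=60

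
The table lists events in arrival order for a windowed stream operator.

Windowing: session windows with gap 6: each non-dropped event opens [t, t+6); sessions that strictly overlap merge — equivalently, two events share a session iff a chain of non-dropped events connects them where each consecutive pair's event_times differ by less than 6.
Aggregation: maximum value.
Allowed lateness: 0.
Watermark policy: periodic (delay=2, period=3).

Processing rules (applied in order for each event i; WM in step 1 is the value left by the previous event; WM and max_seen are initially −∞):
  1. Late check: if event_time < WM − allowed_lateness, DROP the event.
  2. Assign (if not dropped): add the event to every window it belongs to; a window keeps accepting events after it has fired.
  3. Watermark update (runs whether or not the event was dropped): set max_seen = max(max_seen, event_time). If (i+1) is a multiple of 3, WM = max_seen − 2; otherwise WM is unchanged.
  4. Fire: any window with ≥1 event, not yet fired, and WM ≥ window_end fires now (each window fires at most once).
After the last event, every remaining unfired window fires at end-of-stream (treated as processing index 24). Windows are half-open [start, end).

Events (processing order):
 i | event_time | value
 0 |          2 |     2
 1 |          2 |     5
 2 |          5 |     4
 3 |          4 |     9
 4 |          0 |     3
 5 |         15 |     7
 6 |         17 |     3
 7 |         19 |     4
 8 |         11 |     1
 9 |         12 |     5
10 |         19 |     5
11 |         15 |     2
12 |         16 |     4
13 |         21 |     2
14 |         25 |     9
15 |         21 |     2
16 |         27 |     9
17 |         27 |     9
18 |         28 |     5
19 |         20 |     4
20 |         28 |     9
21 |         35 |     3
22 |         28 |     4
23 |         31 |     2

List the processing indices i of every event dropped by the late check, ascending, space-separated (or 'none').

4 8 9 11 12 15 19

i=0 t=2 v=2: → [2,8); WM=−∞
i=1 t=2 v=5: → [2,8); WM=−∞
i=2 t=5 v=4: → [2,11); WM=3
i=3 t=4 v=9: → [2,11); WM=3
i=4 t=0 v=3: DROP (t<3-0); WM=3
i=5 t=15 v=7: → [15,21); WM=13
i=6 t=17 v=3: → [15,23); WM=13
i=7 t=19 v=4: → [15,25); WM=13
i=8 t=11 v=1: DROP (t<13-0); WM=17
i=9 t=12 v=5: DROP (t<17-0); WM=17
i=10 t=19 v=5: → [15,25); WM=17
i=11 t=15 v=2: DROP (t<17-0); WM=17
i=12 t=16 v=4: DROP (t<17-0); WM=17
i=13 t=21 v=2: → [15,27); WM=17
i=14 t=25 v=9: → [15,31); WM=23
i=15 t=21 v=2: DROP (t<23-0); WM=23
i=16 t=27 v=9: → [15,33); WM=23
i=17 t=27 v=9: → [15,33); WM=25
i=18 t=28 v=5: → [15,34); WM=25
i=19 t=20 v=4: DROP (t<25-0); WM=25
i=20 t=28 v=9: → [15,34); WM=26
i=21 t=35 v=3: → [35,41); WM=26
i=22 t=28 v=4: → [15,34); WM=26
i=23 t=31 v=2: → [15,41); WM=33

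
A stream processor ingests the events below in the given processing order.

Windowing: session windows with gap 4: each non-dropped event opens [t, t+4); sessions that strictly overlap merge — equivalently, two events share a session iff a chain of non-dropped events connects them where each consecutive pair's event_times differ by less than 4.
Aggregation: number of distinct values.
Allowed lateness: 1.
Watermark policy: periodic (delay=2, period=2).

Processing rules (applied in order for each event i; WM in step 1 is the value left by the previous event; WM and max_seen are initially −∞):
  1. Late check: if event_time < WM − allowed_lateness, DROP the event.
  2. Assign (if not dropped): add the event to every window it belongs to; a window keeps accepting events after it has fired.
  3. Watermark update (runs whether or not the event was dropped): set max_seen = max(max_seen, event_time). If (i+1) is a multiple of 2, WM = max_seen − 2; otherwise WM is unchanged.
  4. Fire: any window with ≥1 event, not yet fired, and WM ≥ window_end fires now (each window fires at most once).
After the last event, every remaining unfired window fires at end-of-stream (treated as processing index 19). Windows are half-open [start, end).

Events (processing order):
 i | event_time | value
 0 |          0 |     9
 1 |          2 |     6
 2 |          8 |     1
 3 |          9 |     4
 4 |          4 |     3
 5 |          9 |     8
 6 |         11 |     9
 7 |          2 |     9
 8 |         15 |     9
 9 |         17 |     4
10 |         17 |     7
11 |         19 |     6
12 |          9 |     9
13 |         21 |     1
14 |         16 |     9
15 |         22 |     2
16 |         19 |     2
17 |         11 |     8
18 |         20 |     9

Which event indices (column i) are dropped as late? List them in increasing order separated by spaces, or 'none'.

i=0 t=0 v=9: → [0,4); WM=−∞
i=1 t=2 v=6: → [0,6); WM=0
i=2 t=8 v=1: → [8,12); WM=0
i=3 t=9 v=4: → [8,13); WM=7
i=4 t=4 v=3: DROP (t<7-1); WM=7
i=5 t=9 v=8: → [8,13); WM=7
i=6 t=11 v=9: → [8,15); WM=7
i=7 t=2 v=9: DROP (t<7-1); WM=9
i=8 t=15 v=9: → [15,19); WM=9
i=9 t=17 v=4: → [15,21); WM=15
i=10 t=17 v=7: → [15,21); WM=15
i=11 t=19 v=6: → [15,23); WM=17
i=12 t=9 v=9: DROP (t<17-1); WM=17
i=13 t=21 v=1: → [15,25); WM=19
i=14 t=16 v=9: DROP (t<19-1); WM=19
i=15 t=22 v=2: → [15,26); WM=20
i=16 t=19 v=2: → [15,26); WM=20
i=17 t=11 v=8: DROP (t<20-1); WM=20
i=18 t=20 v=9: → [15,26); WM=20

4 7 12 14 17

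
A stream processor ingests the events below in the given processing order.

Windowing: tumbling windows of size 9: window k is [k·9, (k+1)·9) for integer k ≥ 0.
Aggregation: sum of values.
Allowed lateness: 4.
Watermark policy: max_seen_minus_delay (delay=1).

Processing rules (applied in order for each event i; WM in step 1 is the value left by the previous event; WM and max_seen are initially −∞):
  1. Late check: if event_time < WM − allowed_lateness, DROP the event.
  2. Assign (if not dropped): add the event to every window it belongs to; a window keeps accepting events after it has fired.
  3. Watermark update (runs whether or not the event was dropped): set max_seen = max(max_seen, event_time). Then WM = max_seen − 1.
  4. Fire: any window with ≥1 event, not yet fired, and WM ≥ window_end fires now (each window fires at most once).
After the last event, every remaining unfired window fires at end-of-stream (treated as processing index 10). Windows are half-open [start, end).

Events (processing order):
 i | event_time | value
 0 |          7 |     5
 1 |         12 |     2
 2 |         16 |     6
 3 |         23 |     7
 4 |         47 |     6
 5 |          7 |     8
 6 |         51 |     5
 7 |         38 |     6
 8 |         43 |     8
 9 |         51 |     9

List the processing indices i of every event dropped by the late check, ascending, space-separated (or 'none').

i=0 t=7 v=5: → [0,9); WM=6
i=1 t=12 v=2: → [9,18); WM=11; [0,9) fires=5
i=2 t=16 v=6: → [9,18); WM=15
i=3 t=23 v=7: → [18,27); WM=22; [9,18) fires=8
i=4 t=47 v=6: → [45,54); WM=46; [18,27) fires=7
i=5 t=7 v=8: DROP (t<46-4); WM=46
i=6 t=51 v=5: → [45,54); WM=50
i=7 t=38 v=6: DROP (t<50-4); WM=50
i=8 t=43 v=8: DROP (t<50-4); WM=50
i=9 t=51 v=9: → [45,54); WM=50

5 7 8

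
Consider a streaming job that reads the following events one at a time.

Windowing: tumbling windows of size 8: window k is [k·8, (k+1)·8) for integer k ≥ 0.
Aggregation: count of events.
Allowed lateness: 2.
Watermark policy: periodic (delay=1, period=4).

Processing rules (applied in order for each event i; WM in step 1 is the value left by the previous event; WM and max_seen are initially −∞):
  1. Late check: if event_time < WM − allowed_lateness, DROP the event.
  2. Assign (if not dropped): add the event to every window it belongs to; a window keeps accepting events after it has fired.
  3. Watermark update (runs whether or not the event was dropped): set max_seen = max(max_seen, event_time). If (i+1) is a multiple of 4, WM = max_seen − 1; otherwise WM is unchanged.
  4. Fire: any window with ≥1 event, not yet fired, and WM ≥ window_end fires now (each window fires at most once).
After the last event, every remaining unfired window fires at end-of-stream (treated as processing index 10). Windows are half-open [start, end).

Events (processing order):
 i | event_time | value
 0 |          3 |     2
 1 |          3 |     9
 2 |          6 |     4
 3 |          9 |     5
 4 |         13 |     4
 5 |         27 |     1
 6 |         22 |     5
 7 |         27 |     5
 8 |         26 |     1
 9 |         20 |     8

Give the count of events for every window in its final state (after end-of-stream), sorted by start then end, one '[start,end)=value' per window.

i=0 t=3 v=2: → [0,8); WM=−∞
i=1 t=3 v=9: → [0,8); WM=−∞
i=2 t=6 v=4: → [0,8); WM=−∞
i=3 t=9 v=5: → [8,16); WM=8; [0,8) fires=3
i=4 t=13 v=4: → [8,16); WM=8
i=5 t=27 v=1: → [24,32); WM=8
i=6 t=22 v=5: → [16,24); WM=8
i=7 t=27 v=5: → [24,32); WM=26; [8,16) fires=2 [16,24) fires=1
i=8 t=26 v=1: → [24,32); WM=26
i=9 t=20 v=8: DROP (t<26-2); WM=26

[0,8)=3 [8,16)=2 [16,24)=1 [24,32)=3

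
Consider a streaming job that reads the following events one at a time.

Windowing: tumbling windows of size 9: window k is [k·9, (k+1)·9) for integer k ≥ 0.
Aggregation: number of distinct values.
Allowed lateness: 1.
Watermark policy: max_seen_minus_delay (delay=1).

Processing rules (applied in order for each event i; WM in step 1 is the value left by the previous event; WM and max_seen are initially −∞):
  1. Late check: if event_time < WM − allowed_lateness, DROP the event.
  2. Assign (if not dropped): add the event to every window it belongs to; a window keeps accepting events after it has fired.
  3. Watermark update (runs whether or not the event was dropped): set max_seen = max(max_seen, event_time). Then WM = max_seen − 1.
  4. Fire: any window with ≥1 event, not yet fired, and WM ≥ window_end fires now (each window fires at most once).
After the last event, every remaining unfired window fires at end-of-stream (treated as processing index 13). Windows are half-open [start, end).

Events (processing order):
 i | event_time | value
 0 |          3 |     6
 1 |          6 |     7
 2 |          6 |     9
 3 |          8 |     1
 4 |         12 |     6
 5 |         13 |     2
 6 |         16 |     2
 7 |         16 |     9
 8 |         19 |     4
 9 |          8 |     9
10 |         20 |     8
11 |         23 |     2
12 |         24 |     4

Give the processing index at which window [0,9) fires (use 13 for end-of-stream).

i=0 t=3 v=6: → [0,9); WM=2
i=1 t=6 v=7: → [0,9); WM=5
i=2 t=6 v=9: → [0,9); WM=5
i=3 t=8 v=1: → [0,9); WM=7
i=4 t=12 v=6: → [9,18); WM=11; [0,9) fires=4
i=5 t=13 v=2: → [9,18); WM=12
i=6 t=16 v=2: → [9,18); WM=15
i=7 t=16 v=9: → [9,18); WM=15
i=8 t=19 v=4: → [18,27); WM=18; [9,18) fires=3
i=9 t=8 v=9: DROP (t<18-1); WM=18
i=10 t=20 v=8: → [18,27); WM=19
i=11 t=23 v=2: → [18,27); WM=22
i=12 t=24 v=4: → [18,27); WM=23

4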